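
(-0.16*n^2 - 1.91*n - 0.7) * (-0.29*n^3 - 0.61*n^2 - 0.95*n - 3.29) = 0.0464*n^5 + 0.6515*n^4 + 1.5201*n^3 + 2.7679*n^2 + 6.9489*n + 2.303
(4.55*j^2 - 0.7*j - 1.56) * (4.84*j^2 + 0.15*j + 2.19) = 22.022*j^4 - 2.7055*j^3 + 2.3091*j^2 - 1.767*j - 3.4164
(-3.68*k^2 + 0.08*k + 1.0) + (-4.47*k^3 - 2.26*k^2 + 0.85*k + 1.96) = -4.47*k^3 - 5.94*k^2 + 0.93*k + 2.96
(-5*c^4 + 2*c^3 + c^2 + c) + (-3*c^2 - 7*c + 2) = -5*c^4 + 2*c^3 - 2*c^2 - 6*c + 2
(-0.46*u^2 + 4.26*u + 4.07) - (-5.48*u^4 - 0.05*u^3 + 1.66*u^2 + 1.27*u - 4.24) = 5.48*u^4 + 0.05*u^3 - 2.12*u^2 + 2.99*u + 8.31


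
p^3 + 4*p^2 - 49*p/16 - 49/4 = (p - 7/4)*(p + 7/4)*(p + 4)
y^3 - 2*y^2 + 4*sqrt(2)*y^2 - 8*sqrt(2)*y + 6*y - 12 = (y - 2)*(y + sqrt(2))*(y + 3*sqrt(2))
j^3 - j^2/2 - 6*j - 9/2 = (j - 3)*(j + 1)*(j + 3/2)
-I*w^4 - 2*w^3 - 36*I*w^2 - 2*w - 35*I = (w - 7*I)*(w - I)*(w + 5*I)*(-I*w + 1)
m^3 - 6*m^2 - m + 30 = (m - 5)*(m - 3)*(m + 2)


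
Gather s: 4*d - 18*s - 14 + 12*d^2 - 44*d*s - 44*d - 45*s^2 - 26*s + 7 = 12*d^2 - 40*d - 45*s^2 + s*(-44*d - 44) - 7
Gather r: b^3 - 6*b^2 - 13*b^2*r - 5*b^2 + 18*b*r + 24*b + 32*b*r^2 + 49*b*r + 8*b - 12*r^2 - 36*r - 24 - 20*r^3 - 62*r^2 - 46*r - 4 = b^3 - 11*b^2 + 32*b - 20*r^3 + r^2*(32*b - 74) + r*(-13*b^2 + 67*b - 82) - 28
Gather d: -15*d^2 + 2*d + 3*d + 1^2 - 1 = -15*d^2 + 5*d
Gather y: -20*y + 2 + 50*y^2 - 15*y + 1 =50*y^2 - 35*y + 3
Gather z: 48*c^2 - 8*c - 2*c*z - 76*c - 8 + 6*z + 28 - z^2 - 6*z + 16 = 48*c^2 - 2*c*z - 84*c - z^2 + 36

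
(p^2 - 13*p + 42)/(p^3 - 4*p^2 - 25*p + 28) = (p - 6)/(p^2 + 3*p - 4)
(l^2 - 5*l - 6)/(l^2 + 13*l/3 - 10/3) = 3*(l^2 - 5*l - 6)/(3*l^2 + 13*l - 10)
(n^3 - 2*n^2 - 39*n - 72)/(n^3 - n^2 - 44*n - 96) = (n + 3)/(n + 4)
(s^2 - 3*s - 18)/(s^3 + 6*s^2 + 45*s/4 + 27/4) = 4*(s - 6)/(4*s^2 + 12*s + 9)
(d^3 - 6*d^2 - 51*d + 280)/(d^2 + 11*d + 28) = (d^2 - 13*d + 40)/(d + 4)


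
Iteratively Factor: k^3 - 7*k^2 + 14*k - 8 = (k - 1)*(k^2 - 6*k + 8) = (k - 4)*(k - 1)*(k - 2)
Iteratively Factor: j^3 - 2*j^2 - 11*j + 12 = (j + 3)*(j^2 - 5*j + 4) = (j - 4)*(j + 3)*(j - 1)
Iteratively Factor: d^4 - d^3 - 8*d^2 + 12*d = (d + 3)*(d^3 - 4*d^2 + 4*d) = (d - 2)*(d + 3)*(d^2 - 2*d) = (d - 2)^2*(d + 3)*(d)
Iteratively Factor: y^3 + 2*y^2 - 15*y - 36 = (y + 3)*(y^2 - y - 12) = (y - 4)*(y + 3)*(y + 3)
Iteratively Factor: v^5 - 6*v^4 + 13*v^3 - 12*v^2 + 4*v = (v - 2)*(v^4 - 4*v^3 + 5*v^2 - 2*v) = v*(v - 2)*(v^3 - 4*v^2 + 5*v - 2) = v*(v - 2)*(v - 1)*(v^2 - 3*v + 2) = v*(v - 2)^2*(v - 1)*(v - 1)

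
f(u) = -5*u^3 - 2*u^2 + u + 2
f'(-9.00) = -1178.00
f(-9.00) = 3476.00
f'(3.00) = -146.00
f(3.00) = -148.00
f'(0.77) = -10.97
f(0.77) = -0.70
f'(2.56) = -107.54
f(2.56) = -92.43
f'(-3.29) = -148.20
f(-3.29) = 155.12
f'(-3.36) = -154.90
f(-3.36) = 165.73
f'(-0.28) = 0.94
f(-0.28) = 1.67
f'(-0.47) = -0.43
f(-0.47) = 1.61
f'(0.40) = -3.00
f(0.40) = 1.76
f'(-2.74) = -100.65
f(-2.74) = 87.10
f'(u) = -15*u^2 - 4*u + 1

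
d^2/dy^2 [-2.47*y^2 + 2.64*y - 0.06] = -4.94000000000000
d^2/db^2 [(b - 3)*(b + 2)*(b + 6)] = 6*b + 10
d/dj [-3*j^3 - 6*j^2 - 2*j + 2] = -9*j^2 - 12*j - 2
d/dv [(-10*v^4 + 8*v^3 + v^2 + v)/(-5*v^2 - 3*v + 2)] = 2*(50*v^5 + 25*v^4 - 64*v^3 + 25*v^2 + 2*v + 1)/(25*v^4 + 30*v^3 - 11*v^2 - 12*v + 4)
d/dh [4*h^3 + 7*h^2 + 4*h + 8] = 12*h^2 + 14*h + 4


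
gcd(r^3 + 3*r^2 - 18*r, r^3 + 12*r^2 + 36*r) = r^2 + 6*r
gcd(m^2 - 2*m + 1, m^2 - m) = m - 1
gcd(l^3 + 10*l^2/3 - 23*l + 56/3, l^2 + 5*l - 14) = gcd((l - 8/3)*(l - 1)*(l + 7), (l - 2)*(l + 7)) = l + 7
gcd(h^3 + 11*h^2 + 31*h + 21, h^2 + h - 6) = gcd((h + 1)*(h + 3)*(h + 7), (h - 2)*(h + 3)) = h + 3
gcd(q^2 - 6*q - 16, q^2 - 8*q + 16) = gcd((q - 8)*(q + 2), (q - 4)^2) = 1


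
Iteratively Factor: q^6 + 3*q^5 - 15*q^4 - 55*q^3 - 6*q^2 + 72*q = (q + 3)*(q^5 - 15*q^3 - 10*q^2 + 24*q) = q*(q + 3)*(q^4 - 15*q^2 - 10*q + 24) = q*(q + 2)*(q + 3)*(q^3 - 2*q^2 - 11*q + 12) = q*(q - 4)*(q + 2)*(q + 3)*(q^2 + 2*q - 3) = q*(q - 4)*(q + 2)*(q + 3)^2*(q - 1)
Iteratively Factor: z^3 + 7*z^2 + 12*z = (z + 3)*(z^2 + 4*z) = z*(z + 3)*(z + 4)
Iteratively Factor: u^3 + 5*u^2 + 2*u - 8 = (u - 1)*(u^2 + 6*u + 8) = (u - 1)*(u + 2)*(u + 4)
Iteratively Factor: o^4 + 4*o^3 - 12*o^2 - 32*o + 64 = (o + 4)*(o^3 - 12*o + 16) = (o + 4)^2*(o^2 - 4*o + 4) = (o - 2)*(o + 4)^2*(o - 2)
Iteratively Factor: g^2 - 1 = (g - 1)*(g + 1)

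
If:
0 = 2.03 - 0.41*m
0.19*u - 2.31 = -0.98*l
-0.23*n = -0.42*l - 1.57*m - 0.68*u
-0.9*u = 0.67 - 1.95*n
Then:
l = 5.78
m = 4.95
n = -7.80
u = -17.64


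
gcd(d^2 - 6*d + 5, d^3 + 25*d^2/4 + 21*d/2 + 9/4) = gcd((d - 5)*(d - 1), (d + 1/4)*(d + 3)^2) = 1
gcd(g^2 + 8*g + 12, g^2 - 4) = g + 2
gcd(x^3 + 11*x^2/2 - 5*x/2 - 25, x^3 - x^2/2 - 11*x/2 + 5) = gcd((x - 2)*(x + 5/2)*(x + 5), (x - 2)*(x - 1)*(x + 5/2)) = x^2 + x/2 - 5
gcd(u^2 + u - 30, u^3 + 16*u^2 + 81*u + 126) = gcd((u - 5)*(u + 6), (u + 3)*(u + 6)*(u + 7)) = u + 6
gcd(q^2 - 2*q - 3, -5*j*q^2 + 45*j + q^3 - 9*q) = q - 3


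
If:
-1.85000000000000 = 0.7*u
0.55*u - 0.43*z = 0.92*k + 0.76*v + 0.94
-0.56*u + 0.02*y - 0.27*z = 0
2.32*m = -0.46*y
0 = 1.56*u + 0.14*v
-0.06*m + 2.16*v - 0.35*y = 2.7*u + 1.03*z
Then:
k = -34.93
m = -31.15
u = -2.64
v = 29.45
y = 157.09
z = 17.12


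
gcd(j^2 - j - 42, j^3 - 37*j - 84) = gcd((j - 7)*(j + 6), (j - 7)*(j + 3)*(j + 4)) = j - 7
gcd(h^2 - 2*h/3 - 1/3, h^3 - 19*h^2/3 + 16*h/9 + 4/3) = h + 1/3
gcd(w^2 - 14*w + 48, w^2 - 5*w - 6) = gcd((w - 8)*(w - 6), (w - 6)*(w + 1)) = w - 6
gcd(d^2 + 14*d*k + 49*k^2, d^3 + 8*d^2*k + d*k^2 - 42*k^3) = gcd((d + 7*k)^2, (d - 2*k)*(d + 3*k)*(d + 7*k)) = d + 7*k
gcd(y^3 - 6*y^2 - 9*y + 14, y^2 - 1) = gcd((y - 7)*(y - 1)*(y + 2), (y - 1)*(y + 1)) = y - 1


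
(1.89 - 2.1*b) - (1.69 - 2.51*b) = 0.41*b + 0.2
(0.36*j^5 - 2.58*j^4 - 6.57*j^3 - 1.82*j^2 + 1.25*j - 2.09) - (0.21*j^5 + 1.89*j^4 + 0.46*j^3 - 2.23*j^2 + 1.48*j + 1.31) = 0.15*j^5 - 4.47*j^4 - 7.03*j^3 + 0.41*j^2 - 0.23*j - 3.4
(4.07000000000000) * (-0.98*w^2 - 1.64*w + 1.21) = -3.9886*w^2 - 6.6748*w + 4.9247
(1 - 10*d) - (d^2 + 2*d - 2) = -d^2 - 12*d + 3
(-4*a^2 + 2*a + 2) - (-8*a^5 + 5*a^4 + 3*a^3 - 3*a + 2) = 8*a^5 - 5*a^4 - 3*a^3 - 4*a^2 + 5*a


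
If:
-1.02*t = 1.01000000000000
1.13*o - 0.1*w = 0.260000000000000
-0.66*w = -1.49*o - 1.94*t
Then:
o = -0.03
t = -0.99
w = -2.99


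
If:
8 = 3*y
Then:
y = 8/3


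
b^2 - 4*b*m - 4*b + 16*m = (b - 4)*(b - 4*m)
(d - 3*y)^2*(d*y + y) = d^3*y - 6*d^2*y^2 + d^2*y + 9*d*y^3 - 6*d*y^2 + 9*y^3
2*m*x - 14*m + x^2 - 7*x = (2*m + x)*(x - 7)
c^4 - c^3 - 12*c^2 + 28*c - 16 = (c - 2)^2*(c - 1)*(c + 4)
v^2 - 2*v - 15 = (v - 5)*(v + 3)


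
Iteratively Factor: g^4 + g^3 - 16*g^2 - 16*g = (g + 4)*(g^3 - 3*g^2 - 4*g) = g*(g + 4)*(g^2 - 3*g - 4) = g*(g + 1)*(g + 4)*(g - 4)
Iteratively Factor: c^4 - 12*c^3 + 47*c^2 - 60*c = (c - 5)*(c^3 - 7*c^2 + 12*c) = c*(c - 5)*(c^2 - 7*c + 12) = c*(c - 5)*(c - 3)*(c - 4)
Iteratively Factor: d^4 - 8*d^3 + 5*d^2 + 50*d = (d - 5)*(d^3 - 3*d^2 - 10*d) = (d - 5)*(d + 2)*(d^2 - 5*d) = d*(d - 5)*(d + 2)*(d - 5)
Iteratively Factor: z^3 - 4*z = (z - 2)*(z^2 + 2*z) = (z - 2)*(z + 2)*(z)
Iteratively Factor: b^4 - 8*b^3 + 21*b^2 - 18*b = (b - 3)*(b^3 - 5*b^2 + 6*b) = b*(b - 3)*(b^2 - 5*b + 6) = b*(b - 3)*(b - 2)*(b - 3)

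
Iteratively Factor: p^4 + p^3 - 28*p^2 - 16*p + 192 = (p - 3)*(p^3 + 4*p^2 - 16*p - 64) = (p - 3)*(p + 4)*(p^2 - 16) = (p - 3)*(p + 4)^2*(p - 4)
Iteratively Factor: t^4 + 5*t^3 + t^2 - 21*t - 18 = (t + 3)*(t^3 + 2*t^2 - 5*t - 6) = (t + 1)*(t + 3)*(t^2 + t - 6) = (t + 1)*(t + 3)^2*(t - 2)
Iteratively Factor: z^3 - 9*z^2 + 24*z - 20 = (z - 5)*(z^2 - 4*z + 4) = (z - 5)*(z - 2)*(z - 2)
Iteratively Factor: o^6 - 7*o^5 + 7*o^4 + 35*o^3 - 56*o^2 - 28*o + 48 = (o - 1)*(o^5 - 6*o^4 + o^3 + 36*o^2 - 20*o - 48) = (o - 1)*(o + 2)*(o^4 - 8*o^3 + 17*o^2 + 2*o - 24) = (o - 3)*(o - 1)*(o + 2)*(o^3 - 5*o^2 + 2*o + 8) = (o - 3)*(o - 2)*(o - 1)*(o + 2)*(o^2 - 3*o - 4) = (o - 3)*(o - 2)*(o - 1)*(o + 1)*(o + 2)*(o - 4)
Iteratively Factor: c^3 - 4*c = (c + 2)*(c^2 - 2*c) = c*(c + 2)*(c - 2)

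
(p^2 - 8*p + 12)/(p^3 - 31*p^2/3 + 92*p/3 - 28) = 3/(3*p - 7)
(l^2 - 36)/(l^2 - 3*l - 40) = (36 - l^2)/(-l^2 + 3*l + 40)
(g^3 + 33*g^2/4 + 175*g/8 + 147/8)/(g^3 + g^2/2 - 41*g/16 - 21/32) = 4*(2*g^2 + 13*g + 21)/(8*g^2 - 10*g - 3)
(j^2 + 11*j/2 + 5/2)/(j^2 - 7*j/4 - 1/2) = 2*(2*j^2 + 11*j + 5)/(4*j^2 - 7*j - 2)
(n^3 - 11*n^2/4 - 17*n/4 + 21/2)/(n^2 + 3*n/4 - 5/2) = (4*n^2 - 19*n + 21)/(4*n - 5)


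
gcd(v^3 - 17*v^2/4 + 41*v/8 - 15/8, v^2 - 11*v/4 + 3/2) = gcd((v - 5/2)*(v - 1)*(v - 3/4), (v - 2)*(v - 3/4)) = v - 3/4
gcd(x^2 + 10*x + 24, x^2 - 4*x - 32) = x + 4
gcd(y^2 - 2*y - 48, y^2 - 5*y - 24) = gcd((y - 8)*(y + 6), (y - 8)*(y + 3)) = y - 8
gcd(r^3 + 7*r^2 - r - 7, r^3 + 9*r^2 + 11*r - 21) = r^2 + 6*r - 7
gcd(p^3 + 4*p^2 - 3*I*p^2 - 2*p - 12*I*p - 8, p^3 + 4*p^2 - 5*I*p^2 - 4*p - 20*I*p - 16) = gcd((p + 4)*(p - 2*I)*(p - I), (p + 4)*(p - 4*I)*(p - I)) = p^2 + p*(4 - I) - 4*I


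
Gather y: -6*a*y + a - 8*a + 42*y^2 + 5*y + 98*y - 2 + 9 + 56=-7*a + 42*y^2 + y*(103 - 6*a) + 63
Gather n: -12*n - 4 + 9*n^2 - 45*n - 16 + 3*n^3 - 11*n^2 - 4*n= 3*n^3 - 2*n^2 - 61*n - 20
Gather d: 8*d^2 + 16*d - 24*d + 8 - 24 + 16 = 8*d^2 - 8*d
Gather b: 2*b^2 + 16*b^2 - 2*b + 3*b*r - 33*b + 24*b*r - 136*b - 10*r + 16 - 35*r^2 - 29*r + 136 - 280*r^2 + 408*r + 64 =18*b^2 + b*(27*r - 171) - 315*r^2 + 369*r + 216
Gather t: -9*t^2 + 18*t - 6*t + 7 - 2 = -9*t^2 + 12*t + 5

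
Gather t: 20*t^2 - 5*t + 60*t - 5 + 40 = 20*t^2 + 55*t + 35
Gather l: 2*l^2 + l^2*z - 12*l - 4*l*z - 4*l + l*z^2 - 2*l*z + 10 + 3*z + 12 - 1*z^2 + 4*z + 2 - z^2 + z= l^2*(z + 2) + l*(z^2 - 6*z - 16) - 2*z^2 + 8*z + 24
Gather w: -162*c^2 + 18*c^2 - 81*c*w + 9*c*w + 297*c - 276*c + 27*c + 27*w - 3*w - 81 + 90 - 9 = -144*c^2 + 48*c + w*(24 - 72*c)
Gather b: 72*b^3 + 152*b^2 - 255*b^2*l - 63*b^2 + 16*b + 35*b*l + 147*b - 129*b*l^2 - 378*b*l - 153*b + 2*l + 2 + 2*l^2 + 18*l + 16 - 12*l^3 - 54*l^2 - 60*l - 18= 72*b^3 + b^2*(89 - 255*l) + b*(-129*l^2 - 343*l + 10) - 12*l^3 - 52*l^2 - 40*l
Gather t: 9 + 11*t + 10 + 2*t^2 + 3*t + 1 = 2*t^2 + 14*t + 20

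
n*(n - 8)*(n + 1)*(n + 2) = n^4 - 5*n^3 - 22*n^2 - 16*n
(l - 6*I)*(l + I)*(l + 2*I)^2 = l^4 - I*l^3 + 22*l^2 + 44*I*l - 24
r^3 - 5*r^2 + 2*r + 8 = (r - 4)*(r - 2)*(r + 1)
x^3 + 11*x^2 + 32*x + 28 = (x + 2)^2*(x + 7)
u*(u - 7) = u^2 - 7*u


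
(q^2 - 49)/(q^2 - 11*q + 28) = (q + 7)/(q - 4)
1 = 1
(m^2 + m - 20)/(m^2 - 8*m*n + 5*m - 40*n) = (m - 4)/(m - 8*n)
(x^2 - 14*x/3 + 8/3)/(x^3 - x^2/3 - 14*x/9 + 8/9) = 3*(x - 4)/(3*x^2 + x - 4)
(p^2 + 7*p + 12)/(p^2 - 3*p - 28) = (p + 3)/(p - 7)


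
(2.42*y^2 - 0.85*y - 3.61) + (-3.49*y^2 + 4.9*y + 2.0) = -1.07*y^2 + 4.05*y - 1.61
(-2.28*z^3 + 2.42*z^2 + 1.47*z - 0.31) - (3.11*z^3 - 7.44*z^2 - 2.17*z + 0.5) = -5.39*z^3 + 9.86*z^2 + 3.64*z - 0.81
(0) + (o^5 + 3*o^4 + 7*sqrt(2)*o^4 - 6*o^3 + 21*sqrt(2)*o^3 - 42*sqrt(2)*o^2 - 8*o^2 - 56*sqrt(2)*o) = o^5 + 3*o^4 + 7*sqrt(2)*o^4 - 6*o^3 + 21*sqrt(2)*o^3 - 42*sqrt(2)*o^2 - 8*o^2 - 56*sqrt(2)*o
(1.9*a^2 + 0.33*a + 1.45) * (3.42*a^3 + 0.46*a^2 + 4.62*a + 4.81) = 6.498*a^5 + 2.0026*a^4 + 13.8888*a^3 + 11.3306*a^2 + 8.2863*a + 6.9745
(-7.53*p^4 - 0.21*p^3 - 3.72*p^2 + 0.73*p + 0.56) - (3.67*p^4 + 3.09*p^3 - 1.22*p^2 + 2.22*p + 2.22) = -11.2*p^4 - 3.3*p^3 - 2.5*p^2 - 1.49*p - 1.66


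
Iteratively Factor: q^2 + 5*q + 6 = (q + 2)*(q + 3)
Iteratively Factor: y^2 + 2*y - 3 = (y + 3)*(y - 1)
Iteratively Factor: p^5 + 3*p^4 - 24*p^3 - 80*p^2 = (p - 5)*(p^4 + 8*p^3 + 16*p^2) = (p - 5)*(p + 4)*(p^3 + 4*p^2) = p*(p - 5)*(p + 4)*(p^2 + 4*p) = p^2*(p - 5)*(p + 4)*(p + 4)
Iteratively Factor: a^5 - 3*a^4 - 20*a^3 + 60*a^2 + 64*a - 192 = (a + 4)*(a^4 - 7*a^3 + 8*a^2 + 28*a - 48) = (a - 3)*(a + 4)*(a^3 - 4*a^2 - 4*a + 16) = (a - 4)*(a - 3)*(a + 4)*(a^2 - 4) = (a - 4)*(a - 3)*(a - 2)*(a + 4)*(a + 2)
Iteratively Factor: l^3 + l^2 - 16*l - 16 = (l + 1)*(l^2 - 16) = (l - 4)*(l + 1)*(l + 4)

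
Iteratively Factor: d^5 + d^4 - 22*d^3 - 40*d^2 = (d - 5)*(d^4 + 6*d^3 + 8*d^2) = (d - 5)*(d + 2)*(d^3 + 4*d^2) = d*(d - 5)*(d + 2)*(d^2 + 4*d) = d^2*(d - 5)*(d + 2)*(d + 4)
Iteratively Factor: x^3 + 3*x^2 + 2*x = (x + 2)*(x^2 + x) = (x + 1)*(x + 2)*(x)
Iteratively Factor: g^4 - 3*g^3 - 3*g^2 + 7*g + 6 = (g - 2)*(g^3 - g^2 - 5*g - 3) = (g - 2)*(g + 1)*(g^2 - 2*g - 3) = (g - 2)*(g + 1)^2*(g - 3)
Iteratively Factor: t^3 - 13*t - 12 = (t + 1)*(t^2 - t - 12) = (t + 1)*(t + 3)*(t - 4)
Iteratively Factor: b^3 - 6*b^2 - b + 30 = (b - 5)*(b^2 - b - 6) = (b - 5)*(b - 3)*(b + 2)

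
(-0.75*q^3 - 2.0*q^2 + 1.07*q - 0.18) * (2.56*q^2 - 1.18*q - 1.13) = -1.92*q^5 - 4.235*q^4 + 5.9467*q^3 + 0.5366*q^2 - 0.9967*q + 0.2034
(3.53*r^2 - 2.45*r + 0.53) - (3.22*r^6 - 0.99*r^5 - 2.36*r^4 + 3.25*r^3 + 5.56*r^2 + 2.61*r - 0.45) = -3.22*r^6 + 0.99*r^5 + 2.36*r^4 - 3.25*r^3 - 2.03*r^2 - 5.06*r + 0.98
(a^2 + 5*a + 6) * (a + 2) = a^3 + 7*a^2 + 16*a + 12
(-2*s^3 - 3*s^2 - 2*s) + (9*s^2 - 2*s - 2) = -2*s^3 + 6*s^2 - 4*s - 2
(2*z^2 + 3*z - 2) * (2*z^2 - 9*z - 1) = 4*z^4 - 12*z^3 - 33*z^2 + 15*z + 2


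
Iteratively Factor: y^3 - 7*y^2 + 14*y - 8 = (y - 4)*(y^2 - 3*y + 2) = (y - 4)*(y - 2)*(y - 1)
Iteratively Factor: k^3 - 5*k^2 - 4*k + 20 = (k - 2)*(k^2 - 3*k - 10) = (k - 5)*(k - 2)*(k + 2)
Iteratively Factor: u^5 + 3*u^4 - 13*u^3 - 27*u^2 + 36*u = (u + 4)*(u^4 - u^3 - 9*u^2 + 9*u) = (u - 1)*(u + 4)*(u^3 - 9*u) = (u - 1)*(u + 3)*(u + 4)*(u^2 - 3*u) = u*(u - 1)*(u + 3)*(u + 4)*(u - 3)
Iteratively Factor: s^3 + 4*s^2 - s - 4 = (s + 4)*(s^2 - 1) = (s + 1)*(s + 4)*(s - 1)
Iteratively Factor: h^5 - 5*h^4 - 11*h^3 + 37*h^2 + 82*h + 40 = (h + 1)*(h^4 - 6*h^3 - 5*h^2 + 42*h + 40) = (h - 4)*(h + 1)*(h^3 - 2*h^2 - 13*h - 10) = (h - 4)*(h + 1)*(h + 2)*(h^2 - 4*h - 5) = (h - 4)*(h + 1)^2*(h + 2)*(h - 5)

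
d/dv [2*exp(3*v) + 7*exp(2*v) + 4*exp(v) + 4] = (6*exp(2*v) + 14*exp(v) + 4)*exp(v)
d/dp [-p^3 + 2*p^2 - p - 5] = -3*p^2 + 4*p - 1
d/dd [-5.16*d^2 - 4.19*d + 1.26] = -10.32*d - 4.19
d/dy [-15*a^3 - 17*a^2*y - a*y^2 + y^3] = -17*a^2 - 2*a*y + 3*y^2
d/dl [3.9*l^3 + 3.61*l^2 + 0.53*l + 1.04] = 11.7*l^2 + 7.22*l + 0.53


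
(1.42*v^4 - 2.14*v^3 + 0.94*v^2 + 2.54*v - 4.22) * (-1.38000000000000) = -1.9596*v^4 + 2.9532*v^3 - 1.2972*v^2 - 3.5052*v + 5.8236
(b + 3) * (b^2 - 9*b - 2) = b^3 - 6*b^2 - 29*b - 6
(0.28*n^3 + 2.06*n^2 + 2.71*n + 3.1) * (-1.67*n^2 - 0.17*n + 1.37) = -0.4676*n^5 - 3.4878*n^4 - 4.4923*n^3 - 2.8155*n^2 + 3.1857*n + 4.247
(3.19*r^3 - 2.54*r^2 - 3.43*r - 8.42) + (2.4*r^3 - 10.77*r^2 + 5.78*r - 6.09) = 5.59*r^3 - 13.31*r^2 + 2.35*r - 14.51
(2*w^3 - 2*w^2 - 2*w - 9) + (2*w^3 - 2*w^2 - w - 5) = 4*w^3 - 4*w^2 - 3*w - 14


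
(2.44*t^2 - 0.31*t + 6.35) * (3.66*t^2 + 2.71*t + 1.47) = 8.9304*t^4 + 5.4778*t^3 + 25.9877*t^2 + 16.7528*t + 9.3345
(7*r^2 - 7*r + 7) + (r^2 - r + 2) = 8*r^2 - 8*r + 9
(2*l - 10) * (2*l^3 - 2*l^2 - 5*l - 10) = 4*l^4 - 24*l^3 + 10*l^2 + 30*l + 100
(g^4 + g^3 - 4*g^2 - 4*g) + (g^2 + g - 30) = g^4 + g^3 - 3*g^2 - 3*g - 30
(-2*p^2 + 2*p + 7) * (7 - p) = 2*p^3 - 16*p^2 + 7*p + 49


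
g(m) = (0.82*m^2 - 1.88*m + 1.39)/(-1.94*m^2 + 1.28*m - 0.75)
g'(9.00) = -0.01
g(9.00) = -0.35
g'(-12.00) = -0.00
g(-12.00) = -0.48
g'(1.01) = 0.57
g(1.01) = -0.23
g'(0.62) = 2.46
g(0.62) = -0.77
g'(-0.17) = -1.10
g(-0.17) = -1.69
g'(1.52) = -0.00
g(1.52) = -0.13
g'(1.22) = 0.20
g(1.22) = -0.15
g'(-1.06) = -0.42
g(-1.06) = -1.00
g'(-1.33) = -0.30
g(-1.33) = -0.91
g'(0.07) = -0.20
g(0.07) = -1.88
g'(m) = (1.64*m - 1.88)/(-1.94*m^2 + 1.28*m - 0.75) + (3.88*m - 1.28)*(0.82*m^2 - 1.88*m + 1.39)/(-1.94*m^2 + 1.28*m - 0.75)^2 = (-2.5976*m^2 + 4.1632*m - 0.3692)/(3.7636*m^4 - 4.9664*m^3 + 4.5484*m^2 - 1.92*m + 0.5625)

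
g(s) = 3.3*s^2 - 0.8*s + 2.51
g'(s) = 6.6*s - 0.8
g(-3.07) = 36.07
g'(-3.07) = -21.06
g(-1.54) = 11.57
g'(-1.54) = -10.96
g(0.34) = 2.62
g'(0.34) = 1.44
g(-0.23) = 2.87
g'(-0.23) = -2.32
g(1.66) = 10.28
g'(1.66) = 10.16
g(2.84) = 26.85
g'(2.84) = 17.94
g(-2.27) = 21.33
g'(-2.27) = -15.78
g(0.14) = 2.46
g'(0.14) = 0.12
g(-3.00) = 34.61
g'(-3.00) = -20.60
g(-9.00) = 277.01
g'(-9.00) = -60.20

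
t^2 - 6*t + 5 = (t - 5)*(t - 1)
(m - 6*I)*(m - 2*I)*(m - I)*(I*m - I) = I*m^4 + 9*m^3 - I*m^3 - 9*m^2 - 20*I*m^2 - 12*m + 20*I*m + 12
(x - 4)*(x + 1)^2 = x^3 - 2*x^2 - 7*x - 4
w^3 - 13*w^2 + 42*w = w*(w - 7)*(w - 6)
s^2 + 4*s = s*(s + 4)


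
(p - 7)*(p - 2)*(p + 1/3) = p^3 - 26*p^2/3 + 11*p + 14/3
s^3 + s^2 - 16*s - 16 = (s - 4)*(s + 1)*(s + 4)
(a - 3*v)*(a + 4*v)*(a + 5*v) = a^3 + 6*a^2*v - 7*a*v^2 - 60*v^3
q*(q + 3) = q^2 + 3*q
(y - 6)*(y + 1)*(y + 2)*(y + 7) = y^4 + 4*y^3 - 37*y^2 - 124*y - 84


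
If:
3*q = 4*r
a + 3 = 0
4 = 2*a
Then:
No Solution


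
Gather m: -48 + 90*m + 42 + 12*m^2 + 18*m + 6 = 12*m^2 + 108*m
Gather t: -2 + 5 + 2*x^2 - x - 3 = 2*x^2 - x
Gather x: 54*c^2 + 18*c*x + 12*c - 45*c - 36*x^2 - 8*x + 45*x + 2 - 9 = 54*c^2 - 33*c - 36*x^2 + x*(18*c + 37) - 7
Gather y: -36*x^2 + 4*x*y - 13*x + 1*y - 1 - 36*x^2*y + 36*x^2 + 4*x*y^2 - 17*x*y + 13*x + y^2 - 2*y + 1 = y^2*(4*x + 1) + y*(-36*x^2 - 13*x - 1)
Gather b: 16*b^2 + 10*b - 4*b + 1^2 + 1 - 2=16*b^2 + 6*b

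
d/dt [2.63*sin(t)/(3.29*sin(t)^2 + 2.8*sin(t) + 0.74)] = (1.9462 - 8.6527*sin(t)^2)*cos(t)/(10.8241*sin(t)^4 + 18.424*sin(t)^3 + 12.7092*sin(t)^2 + 4.144*sin(t) + 0.5476)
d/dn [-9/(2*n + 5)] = 18/(2*n + 5)^2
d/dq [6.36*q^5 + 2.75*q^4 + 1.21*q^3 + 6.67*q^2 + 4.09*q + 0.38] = 31.8*q^4 + 11.0*q^3 + 3.63*q^2 + 13.34*q + 4.09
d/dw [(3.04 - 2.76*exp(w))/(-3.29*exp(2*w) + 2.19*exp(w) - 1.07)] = (-9.0804*exp(2*w) + 20.0032*exp(w) - 3.7044)*exp(w)/(10.8241*exp(4*w) - 14.4102*exp(3*w) + 11.8367*exp(2*w) - 4.6866*exp(w) + 1.1449)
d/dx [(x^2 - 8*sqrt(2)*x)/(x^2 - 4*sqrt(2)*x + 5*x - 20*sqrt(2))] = (5*x^2 + 4*sqrt(2)*x^2 - 40*sqrt(2)*x + 320)/(x^4 - 8*sqrt(2)*x^3 + 10*x^3 - 80*sqrt(2)*x^2 + 57*x^2 - 200*sqrt(2)*x + 320*x + 800)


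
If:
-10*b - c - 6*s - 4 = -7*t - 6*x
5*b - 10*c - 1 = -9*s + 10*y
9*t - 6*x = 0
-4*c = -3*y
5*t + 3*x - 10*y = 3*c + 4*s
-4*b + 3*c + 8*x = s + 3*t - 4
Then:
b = -114503/56359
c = -34170/56359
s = -18714/56359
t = -66628/56359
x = -99942/56359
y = -45560/56359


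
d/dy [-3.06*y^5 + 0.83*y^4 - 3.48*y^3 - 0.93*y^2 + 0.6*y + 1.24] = -15.3*y^4 + 3.32*y^3 - 10.44*y^2 - 1.86*y + 0.6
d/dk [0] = 0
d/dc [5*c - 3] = 5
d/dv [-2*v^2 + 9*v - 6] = 9 - 4*v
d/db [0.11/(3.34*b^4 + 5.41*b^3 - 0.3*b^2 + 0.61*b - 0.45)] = (-1.4696*b^3 - 1.7853*b^2 + 0.066*b - 0.0671)/(3.34*b^4 + 5.41*b^3 - 0.3*b^2 + 0.61*b - 0.45)^2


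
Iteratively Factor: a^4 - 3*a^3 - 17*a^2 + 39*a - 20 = (a - 1)*(a^3 - 2*a^2 - 19*a + 20) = (a - 5)*(a - 1)*(a^2 + 3*a - 4) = (a - 5)*(a - 1)*(a + 4)*(a - 1)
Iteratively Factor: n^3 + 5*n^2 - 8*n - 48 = (n + 4)*(n^2 + n - 12) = (n - 3)*(n + 4)*(n + 4)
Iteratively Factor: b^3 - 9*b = (b)*(b^2 - 9) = b*(b + 3)*(b - 3)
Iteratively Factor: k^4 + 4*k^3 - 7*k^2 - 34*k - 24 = (k - 3)*(k^3 + 7*k^2 + 14*k + 8) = (k - 3)*(k + 2)*(k^2 + 5*k + 4) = (k - 3)*(k + 1)*(k + 2)*(k + 4)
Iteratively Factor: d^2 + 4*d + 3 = (d + 3)*(d + 1)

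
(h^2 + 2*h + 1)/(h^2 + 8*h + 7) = (h + 1)/(h + 7)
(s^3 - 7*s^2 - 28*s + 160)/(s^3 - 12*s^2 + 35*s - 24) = (s^2 + s - 20)/(s^2 - 4*s + 3)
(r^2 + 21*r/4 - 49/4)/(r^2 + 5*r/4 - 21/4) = (r + 7)/(r + 3)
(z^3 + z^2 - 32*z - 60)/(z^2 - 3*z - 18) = (z^2 + 7*z + 10)/(z + 3)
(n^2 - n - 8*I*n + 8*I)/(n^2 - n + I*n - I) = (n - 8*I)/(n + I)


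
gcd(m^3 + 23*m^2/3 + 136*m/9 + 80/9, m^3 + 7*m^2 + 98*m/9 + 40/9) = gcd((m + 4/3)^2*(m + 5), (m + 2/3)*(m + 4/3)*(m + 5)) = m^2 + 19*m/3 + 20/3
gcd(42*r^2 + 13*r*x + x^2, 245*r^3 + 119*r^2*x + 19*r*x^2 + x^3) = 7*r + x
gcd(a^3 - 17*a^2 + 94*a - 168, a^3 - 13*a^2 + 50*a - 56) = a^2 - 11*a + 28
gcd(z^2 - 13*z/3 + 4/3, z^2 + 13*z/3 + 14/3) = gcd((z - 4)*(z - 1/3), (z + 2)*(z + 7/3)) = 1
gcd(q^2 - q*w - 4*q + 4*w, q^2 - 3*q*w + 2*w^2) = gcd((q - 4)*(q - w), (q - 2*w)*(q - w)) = q - w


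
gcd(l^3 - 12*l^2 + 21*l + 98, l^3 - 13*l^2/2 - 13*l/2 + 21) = l^2 - 5*l - 14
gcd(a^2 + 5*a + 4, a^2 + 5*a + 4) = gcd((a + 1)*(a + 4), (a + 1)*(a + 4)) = a^2 + 5*a + 4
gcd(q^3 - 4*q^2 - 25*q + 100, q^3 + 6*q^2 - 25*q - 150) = q^2 - 25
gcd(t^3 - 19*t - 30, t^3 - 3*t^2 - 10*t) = t^2 - 3*t - 10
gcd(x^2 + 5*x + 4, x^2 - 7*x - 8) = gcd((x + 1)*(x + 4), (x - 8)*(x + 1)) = x + 1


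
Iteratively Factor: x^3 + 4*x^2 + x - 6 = (x - 1)*(x^2 + 5*x + 6) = (x - 1)*(x + 2)*(x + 3)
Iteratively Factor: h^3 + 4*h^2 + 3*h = (h)*(h^2 + 4*h + 3) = h*(h + 3)*(h + 1)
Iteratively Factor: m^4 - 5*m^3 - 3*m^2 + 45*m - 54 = (m - 3)*(m^3 - 2*m^2 - 9*m + 18) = (m - 3)*(m + 3)*(m^2 - 5*m + 6) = (m - 3)^2*(m + 3)*(m - 2)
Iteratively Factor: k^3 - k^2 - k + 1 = (k - 1)*(k^2 - 1) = (k - 1)*(k + 1)*(k - 1)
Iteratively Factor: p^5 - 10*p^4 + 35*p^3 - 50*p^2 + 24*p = (p)*(p^4 - 10*p^3 + 35*p^2 - 50*p + 24) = p*(p - 4)*(p^3 - 6*p^2 + 11*p - 6) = p*(p - 4)*(p - 3)*(p^2 - 3*p + 2) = p*(p - 4)*(p - 3)*(p - 2)*(p - 1)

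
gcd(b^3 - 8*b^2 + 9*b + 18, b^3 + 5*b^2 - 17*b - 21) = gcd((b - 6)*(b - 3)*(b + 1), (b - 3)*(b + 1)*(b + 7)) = b^2 - 2*b - 3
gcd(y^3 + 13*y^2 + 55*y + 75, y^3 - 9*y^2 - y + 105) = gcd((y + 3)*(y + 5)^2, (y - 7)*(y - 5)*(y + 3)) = y + 3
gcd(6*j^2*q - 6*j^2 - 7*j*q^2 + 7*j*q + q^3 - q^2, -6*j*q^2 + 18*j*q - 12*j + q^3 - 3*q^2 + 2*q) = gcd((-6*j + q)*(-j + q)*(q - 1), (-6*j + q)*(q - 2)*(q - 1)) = -6*j*q + 6*j + q^2 - q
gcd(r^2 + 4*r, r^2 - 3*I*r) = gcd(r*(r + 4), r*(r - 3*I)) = r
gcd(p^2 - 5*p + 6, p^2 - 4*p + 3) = p - 3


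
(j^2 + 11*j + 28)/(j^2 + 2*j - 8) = (j + 7)/(j - 2)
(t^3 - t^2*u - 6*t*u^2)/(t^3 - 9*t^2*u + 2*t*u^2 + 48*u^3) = t/(t - 8*u)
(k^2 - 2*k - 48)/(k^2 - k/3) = 3*(k^2 - 2*k - 48)/(k*(3*k - 1))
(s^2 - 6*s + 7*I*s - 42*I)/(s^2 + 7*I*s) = (s - 6)/s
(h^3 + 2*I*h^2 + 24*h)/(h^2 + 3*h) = (h^2 + 2*I*h + 24)/(h + 3)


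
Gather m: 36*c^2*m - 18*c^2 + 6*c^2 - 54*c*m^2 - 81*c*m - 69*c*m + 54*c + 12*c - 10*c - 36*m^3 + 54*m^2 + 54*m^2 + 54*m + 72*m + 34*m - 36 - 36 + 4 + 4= -12*c^2 + 56*c - 36*m^3 + m^2*(108 - 54*c) + m*(36*c^2 - 150*c + 160) - 64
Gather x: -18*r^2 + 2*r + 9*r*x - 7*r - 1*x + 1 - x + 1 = -18*r^2 - 5*r + x*(9*r - 2) + 2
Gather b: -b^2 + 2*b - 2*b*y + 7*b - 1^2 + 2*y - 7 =-b^2 + b*(9 - 2*y) + 2*y - 8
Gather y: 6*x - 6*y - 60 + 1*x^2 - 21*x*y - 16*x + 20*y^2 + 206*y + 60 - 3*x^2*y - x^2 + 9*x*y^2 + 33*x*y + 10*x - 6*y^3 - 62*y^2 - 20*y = -6*y^3 + y^2*(9*x - 42) + y*(-3*x^2 + 12*x + 180)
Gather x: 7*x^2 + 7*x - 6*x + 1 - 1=7*x^2 + x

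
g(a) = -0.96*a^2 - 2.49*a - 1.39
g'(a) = -1.92*a - 2.49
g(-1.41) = 0.21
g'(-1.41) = 0.22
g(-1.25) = 0.22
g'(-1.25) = -0.09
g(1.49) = -7.23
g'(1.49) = -5.35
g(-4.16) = -7.64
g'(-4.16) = 5.50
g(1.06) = -5.11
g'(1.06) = -4.53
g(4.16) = -28.36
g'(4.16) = -10.48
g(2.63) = -14.58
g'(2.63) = -7.54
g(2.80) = -15.89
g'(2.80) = -7.87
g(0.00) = -1.39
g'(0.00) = -2.49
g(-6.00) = -21.01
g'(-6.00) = 9.03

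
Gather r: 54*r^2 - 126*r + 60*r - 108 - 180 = 54*r^2 - 66*r - 288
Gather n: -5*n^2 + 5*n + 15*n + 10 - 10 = -5*n^2 + 20*n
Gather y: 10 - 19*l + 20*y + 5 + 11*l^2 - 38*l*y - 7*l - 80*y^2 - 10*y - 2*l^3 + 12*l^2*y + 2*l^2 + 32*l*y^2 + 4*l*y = -2*l^3 + 13*l^2 - 26*l + y^2*(32*l - 80) + y*(12*l^2 - 34*l + 10) + 15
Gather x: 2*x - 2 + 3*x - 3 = 5*x - 5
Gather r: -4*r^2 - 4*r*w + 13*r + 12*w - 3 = -4*r^2 + r*(13 - 4*w) + 12*w - 3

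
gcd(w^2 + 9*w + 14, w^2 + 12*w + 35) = w + 7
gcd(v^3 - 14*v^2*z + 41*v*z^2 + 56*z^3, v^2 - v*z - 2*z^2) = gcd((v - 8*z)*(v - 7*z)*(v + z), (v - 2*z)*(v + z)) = v + z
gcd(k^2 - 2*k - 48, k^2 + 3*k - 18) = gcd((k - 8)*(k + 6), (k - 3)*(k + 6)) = k + 6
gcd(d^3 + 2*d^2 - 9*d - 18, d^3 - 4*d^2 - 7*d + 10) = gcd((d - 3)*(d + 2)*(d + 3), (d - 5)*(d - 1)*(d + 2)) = d + 2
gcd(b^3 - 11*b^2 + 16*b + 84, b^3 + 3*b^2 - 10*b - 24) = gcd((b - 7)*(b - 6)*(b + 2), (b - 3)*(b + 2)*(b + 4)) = b + 2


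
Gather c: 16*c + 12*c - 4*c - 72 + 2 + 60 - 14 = 24*c - 24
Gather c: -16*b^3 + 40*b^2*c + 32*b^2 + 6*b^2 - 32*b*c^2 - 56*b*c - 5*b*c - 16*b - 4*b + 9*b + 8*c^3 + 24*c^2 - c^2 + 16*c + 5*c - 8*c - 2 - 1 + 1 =-16*b^3 + 38*b^2 - 11*b + 8*c^3 + c^2*(23 - 32*b) + c*(40*b^2 - 61*b + 13) - 2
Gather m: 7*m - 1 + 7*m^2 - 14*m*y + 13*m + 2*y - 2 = 7*m^2 + m*(20 - 14*y) + 2*y - 3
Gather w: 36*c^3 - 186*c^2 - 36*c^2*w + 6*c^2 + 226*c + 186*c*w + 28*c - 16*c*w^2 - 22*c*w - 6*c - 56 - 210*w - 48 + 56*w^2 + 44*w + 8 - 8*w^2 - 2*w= 36*c^3 - 180*c^2 + 248*c + w^2*(48 - 16*c) + w*(-36*c^2 + 164*c - 168) - 96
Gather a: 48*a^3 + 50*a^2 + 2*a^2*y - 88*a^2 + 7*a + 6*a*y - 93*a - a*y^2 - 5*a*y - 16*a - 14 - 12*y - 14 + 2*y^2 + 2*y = 48*a^3 + a^2*(2*y - 38) + a*(-y^2 + y - 102) + 2*y^2 - 10*y - 28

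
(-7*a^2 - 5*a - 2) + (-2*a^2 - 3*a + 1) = -9*a^2 - 8*a - 1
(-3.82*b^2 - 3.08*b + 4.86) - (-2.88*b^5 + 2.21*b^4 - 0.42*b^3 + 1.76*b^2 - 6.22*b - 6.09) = 2.88*b^5 - 2.21*b^4 + 0.42*b^3 - 5.58*b^2 + 3.14*b + 10.95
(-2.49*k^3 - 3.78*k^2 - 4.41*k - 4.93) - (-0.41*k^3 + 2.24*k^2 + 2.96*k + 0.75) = -2.08*k^3 - 6.02*k^2 - 7.37*k - 5.68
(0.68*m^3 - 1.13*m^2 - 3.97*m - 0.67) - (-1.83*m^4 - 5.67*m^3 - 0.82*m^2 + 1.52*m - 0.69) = 1.83*m^4 + 6.35*m^3 - 0.31*m^2 - 5.49*m + 0.0199999999999999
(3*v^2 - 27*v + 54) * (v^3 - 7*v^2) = 3*v^5 - 48*v^4 + 243*v^3 - 378*v^2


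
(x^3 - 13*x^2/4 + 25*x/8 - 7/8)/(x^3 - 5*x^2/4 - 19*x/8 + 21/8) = (2*x - 1)/(2*x + 3)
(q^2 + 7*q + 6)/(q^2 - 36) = (q + 1)/(q - 6)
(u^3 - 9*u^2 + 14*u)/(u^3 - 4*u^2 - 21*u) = (u - 2)/(u + 3)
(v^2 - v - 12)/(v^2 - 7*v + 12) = (v + 3)/(v - 3)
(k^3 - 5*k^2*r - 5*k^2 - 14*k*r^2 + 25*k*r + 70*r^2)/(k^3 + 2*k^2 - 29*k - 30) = (k^2 - 5*k*r - 14*r^2)/(k^2 + 7*k + 6)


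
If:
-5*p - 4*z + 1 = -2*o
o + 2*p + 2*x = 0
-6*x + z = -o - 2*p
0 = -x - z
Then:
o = -2/9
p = 1/9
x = 0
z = 0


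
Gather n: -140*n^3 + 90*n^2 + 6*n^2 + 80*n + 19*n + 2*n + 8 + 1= -140*n^3 + 96*n^2 + 101*n + 9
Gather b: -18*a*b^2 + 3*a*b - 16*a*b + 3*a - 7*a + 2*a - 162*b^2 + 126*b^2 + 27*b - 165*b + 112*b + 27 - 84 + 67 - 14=-2*a + b^2*(-18*a - 36) + b*(-13*a - 26) - 4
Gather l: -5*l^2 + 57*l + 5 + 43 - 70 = -5*l^2 + 57*l - 22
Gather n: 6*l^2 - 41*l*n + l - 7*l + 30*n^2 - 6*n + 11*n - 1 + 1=6*l^2 - 6*l + 30*n^2 + n*(5 - 41*l)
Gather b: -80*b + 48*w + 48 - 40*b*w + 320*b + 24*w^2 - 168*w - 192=b*(240 - 40*w) + 24*w^2 - 120*w - 144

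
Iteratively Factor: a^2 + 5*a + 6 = (a + 2)*(a + 3)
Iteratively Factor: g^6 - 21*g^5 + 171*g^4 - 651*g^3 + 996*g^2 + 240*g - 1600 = (g - 5)*(g^5 - 16*g^4 + 91*g^3 - 196*g^2 + 16*g + 320) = (g - 5)*(g + 1)*(g^4 - 17*g^3 + 108*g^2 - 304*g + 320) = (g - 5)*(g - 4)*(g + 1)*(g^3 - 13*g^2 + 56*g - 80) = (g - 5)*(g - 4)^2*(g + 1)*(g^2 - 9*g + 20) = (g - 5)*(g - 4)^3*(g + 1)*(g - 5)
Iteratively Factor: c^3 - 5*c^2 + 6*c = (c - 2)*(c^2 - 3*c) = c*(c - 2)*(c - 3)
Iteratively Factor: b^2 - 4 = (b + 2)*(b - 2)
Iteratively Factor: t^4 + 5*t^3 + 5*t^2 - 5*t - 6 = (t + 1)*(t^3 + 4*t^2 + t - 6) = (t + 1)*(t + 2)*(t^2 + 2*t - 3) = (t - 1)*(t + 1)*(t + 2)*(t + 3)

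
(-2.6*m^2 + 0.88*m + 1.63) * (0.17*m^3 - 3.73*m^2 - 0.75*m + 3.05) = -0.442*m^5 + 9.8476*m^4 - 1.0553*m^3 - 14.6699*m^2 + 1.4615*m + 4.9715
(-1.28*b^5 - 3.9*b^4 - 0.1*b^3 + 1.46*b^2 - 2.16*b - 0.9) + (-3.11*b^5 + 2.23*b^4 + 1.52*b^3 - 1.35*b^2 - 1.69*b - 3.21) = -4.39*b^5 - 1.67*b^4 + 1.42*b^3 + 0.11*b^2 - 3.85*b - 4.11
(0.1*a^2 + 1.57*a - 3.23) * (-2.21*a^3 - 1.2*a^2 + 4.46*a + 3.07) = -0.221*a^5 - 3.5897*a^4 + 5.7003*a^3 + 11.1852*a^2 - 9.5859*a - 9.9161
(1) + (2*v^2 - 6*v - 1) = 2*v^2 - 6*v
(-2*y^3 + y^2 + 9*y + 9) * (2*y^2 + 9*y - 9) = -4*y^5 - 16*y^4 + 45*y^3 + 90*y^2 - 81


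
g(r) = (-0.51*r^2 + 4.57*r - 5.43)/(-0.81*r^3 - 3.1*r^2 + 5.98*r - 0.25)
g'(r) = (4.57 - 1.02*r)/(-0.81*r^3 - 3.1*r^2 + 5.98*r - 0.25) + (-0.51*r^2 + 4.57*r - 5.43)*(2.43*r^2 + 6.2*r - 5.98)/(-0.81*r^3 - 3.1*r^2 + 5.98*r - 0.25)^2 = (-0.4131*r^4 + 7.4034*r^3 - 2.0777*r^2 - 33.411*r + 31.3289)/(0.6561*r^6 + 5.022*r^5 - 0.0776000000000003*r^4 - 36.671*r^3 + 37.3104*r^2 - 2.99*r + 0.0625)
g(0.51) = -1.71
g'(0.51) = 4.13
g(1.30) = -0.69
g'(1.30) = -2.08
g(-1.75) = 0.94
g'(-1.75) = 0.16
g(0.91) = -0.84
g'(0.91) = 1.11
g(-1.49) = 1.00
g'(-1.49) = 0.28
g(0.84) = -0.93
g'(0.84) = 1.35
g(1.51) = -0.29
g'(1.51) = -0.45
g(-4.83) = 3.87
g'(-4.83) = -8.82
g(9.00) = 0.01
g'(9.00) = 0.00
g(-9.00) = -0.31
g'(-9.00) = -0.10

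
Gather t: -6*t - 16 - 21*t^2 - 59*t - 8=-21*t^2 - 65*t - 24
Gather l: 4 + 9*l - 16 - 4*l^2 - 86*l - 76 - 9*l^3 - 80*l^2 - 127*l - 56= -9*l^3 - 84*l^2 - 204*l - 144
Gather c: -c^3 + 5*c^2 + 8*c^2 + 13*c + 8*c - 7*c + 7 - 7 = -c^3 + 13*c^2 + 14*c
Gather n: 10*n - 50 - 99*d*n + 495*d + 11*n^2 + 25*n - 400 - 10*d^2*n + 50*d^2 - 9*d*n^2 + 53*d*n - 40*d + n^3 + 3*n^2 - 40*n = 50*d^2 + 455*d + n^3 + n^2*(14 - 9*d) + n*(-10*d^2 - 46*d - 5) - 450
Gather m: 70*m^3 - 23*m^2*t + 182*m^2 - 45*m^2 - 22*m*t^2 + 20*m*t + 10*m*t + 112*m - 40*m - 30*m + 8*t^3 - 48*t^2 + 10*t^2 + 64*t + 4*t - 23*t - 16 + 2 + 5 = 70*m^3 + m^2*(137 - 23*t) + m*(-22*t^2 + 30*t + 42) + 8*t^3 - 38*t^2 + 45*t - 9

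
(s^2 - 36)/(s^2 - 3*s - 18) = (s + 6)/(s + 3)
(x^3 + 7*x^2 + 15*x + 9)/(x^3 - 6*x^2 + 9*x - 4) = (x^3 + 7*x^2 + 15*x + 9)/(x^3 - 6*x^2 + 9*x - 4)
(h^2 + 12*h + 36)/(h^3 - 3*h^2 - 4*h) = (h^2 + 12*h + 36)/(h*(h^2 - 3*h - 4))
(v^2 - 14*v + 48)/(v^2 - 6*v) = (v - 8)/v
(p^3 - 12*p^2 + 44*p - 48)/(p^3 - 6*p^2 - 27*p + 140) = (p^2 - 8*p + 12)/(p^2 - 2*p - 35)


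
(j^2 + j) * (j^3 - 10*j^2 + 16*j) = j^5 - 9*j^4 + 6*j^3 + 16*j^2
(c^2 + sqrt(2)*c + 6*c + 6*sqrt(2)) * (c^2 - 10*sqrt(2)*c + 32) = c^4 - 9*sqrt(2)*c^3 + 6*c^3 - 54*sqrt(2)*c^2 + 12*c^2 + 32*sqrt(2)*c + 72*c + 192*sqrt(2)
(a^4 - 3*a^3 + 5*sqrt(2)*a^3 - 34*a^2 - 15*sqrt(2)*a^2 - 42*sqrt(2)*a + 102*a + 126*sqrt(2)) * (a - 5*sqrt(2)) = a^5 - 3*a^4 - 84*a^3 + 128*sqrt(2)*a^2 + 252*a^2 - 384*sqrt(2)*a + 420*a - 1260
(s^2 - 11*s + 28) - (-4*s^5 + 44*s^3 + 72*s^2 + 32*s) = 4*s^5 - 44*s^3 - 71*s^2 - 43*s + 28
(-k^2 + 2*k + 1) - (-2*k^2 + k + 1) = k^2 + k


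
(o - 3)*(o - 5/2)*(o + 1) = o^3 - 9*o^2/2 + 2*o + 15/2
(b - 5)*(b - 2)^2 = b^3 - 9*b^2 + 24*b - 20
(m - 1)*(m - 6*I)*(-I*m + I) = -I*m^3 - 6*m^2 + 2*I*m^2 + 12*m - I*m - 6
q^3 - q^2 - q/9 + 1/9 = (q - 1)*(q - 1/3)*(q + 1/3)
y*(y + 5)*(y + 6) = y^3 + 11*y^2 + 30*y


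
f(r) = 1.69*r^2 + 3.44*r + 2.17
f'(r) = 3.38*r + 3.44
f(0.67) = 5.23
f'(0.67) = 5.70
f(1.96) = 15.40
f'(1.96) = 10.06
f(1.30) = 9.50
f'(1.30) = 7.83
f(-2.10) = 2.40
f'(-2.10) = -3.66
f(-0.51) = 0.86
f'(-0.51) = 1.72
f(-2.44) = 3.84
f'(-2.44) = -4.81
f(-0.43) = 1.00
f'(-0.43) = 1.99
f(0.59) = 4.79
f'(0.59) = 5.43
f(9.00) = 170.02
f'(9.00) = 33.86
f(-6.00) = 42.37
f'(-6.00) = -16.84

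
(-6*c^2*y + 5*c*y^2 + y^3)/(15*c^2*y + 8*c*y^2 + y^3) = (-6*c^2 + 5*c*y + y^2)/(15*c^2 + 8*c*y + y^2)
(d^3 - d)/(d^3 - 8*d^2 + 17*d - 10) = d*(d + 1)/(d^2 - 7*d + 10)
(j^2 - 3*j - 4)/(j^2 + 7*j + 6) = (j - 4)/(j + 6)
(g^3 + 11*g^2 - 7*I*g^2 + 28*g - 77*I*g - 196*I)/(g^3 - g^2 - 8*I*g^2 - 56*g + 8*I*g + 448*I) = (g^2 + g*(4 - 7*I) - 28*I)/(g^2 - 8*g*(1 + I) + 64*I)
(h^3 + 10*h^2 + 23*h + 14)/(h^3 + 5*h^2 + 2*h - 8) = (h^2 + 8*h + 7)/(h^2 + 3*h - 4)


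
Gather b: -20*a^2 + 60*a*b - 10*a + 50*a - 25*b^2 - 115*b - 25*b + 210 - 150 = -20*a^2 + 40*a - 25*b^2 + b*(60*a - 140) + 60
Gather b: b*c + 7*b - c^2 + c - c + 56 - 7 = b*(c + 7) - c^2 + 49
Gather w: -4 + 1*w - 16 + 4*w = 5*w - 20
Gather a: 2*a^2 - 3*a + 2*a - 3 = 2*a^2 - a - 3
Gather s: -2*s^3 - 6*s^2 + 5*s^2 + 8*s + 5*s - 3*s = -2*s^3 - s^2 + 10*s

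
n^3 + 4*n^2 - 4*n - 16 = (n - 2)*(n + 2)*(n + 4)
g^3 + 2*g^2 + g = g*(g + 1)^2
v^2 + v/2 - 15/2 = (v - 5/2)*(v + 3)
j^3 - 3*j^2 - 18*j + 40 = (j - 5)*(j - 2)*(j + 4)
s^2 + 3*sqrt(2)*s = s*(s + 3*sqrt(2))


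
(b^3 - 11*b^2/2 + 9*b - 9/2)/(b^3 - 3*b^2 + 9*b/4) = 2*(b^2 - 4*b + 3)/(b*(2*b - 3))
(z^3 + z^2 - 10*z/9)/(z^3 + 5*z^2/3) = (z - 2/3)/z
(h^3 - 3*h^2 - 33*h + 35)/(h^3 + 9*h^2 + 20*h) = (h^2 - 8*h + 7)/(h*(h + 4))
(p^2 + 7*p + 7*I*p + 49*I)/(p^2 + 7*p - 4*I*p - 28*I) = (p + 7*I)/(p - 4*I)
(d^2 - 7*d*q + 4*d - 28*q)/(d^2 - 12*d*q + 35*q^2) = (-d - 4)/(-d + 5*q)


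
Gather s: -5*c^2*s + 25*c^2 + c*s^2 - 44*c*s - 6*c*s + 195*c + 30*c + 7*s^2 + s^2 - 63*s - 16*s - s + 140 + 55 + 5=25*c^2 + 225*c + s^2*(c + 8) + s*(-5*c^2 - 50*c - 80) + 200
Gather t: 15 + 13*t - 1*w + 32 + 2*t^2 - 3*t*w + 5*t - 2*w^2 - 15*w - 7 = 2*t^2 + t*(18 - 3*w) - 2*w^2 - 16*w + 40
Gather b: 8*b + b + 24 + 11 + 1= 9*b + 36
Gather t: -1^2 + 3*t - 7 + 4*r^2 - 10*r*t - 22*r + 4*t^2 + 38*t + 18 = 4*r^2 - 22*r + 4*t^2 + t*(41 - 10*r) + 10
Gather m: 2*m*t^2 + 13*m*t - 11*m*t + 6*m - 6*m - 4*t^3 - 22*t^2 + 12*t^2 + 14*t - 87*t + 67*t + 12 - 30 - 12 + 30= m*(2*t^2 + 2*t) - 4*t^3 - 10*t^2 - 6*t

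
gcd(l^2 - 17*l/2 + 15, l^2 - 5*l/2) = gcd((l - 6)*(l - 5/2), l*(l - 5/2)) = l - 5/2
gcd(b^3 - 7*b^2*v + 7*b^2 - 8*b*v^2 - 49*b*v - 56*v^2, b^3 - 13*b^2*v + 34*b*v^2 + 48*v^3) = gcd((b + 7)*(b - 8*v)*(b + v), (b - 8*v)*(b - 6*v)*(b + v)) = -b^2 + 7*b*v + 8*v^2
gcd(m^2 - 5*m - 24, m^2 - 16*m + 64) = m - 8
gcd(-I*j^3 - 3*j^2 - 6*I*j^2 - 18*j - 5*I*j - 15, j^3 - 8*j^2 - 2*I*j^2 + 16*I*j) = 1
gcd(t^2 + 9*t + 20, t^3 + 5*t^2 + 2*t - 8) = t + 4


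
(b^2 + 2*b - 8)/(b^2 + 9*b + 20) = (b - 2)/(b + 5)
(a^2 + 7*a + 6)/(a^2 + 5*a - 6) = (a + 1)/(a - 1)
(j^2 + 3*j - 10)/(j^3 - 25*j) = (j - 2)/(j*(j - 5))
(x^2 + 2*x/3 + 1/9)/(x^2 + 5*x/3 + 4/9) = (3*x + 1)/(3*x + 4)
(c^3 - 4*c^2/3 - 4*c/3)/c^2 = c - 4/3 - 4/(3*c)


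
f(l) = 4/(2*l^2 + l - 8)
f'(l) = 4*(-4*l - 1)/(2*l^2 + l - 8)^2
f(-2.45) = 2.57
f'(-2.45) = 14.56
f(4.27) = 0.12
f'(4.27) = -0.07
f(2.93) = 0.33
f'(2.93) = -0.35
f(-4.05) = 0.19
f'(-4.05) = 0.14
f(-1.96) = -1.76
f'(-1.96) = 5.28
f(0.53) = -0.58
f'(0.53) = -0.26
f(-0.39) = -0.49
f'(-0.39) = 0.03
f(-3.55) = 0.29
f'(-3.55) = 0.28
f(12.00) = 0.01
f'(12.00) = 0.00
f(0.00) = -0.50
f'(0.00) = -0.06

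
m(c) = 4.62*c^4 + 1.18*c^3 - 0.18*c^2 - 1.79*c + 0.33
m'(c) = 18.48*c^3 + 3.54*c^2 - 0.36*c - 1.79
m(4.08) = 1350.39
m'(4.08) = 1310.78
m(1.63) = 34.66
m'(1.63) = 87.06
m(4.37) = 1772.42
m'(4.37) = 1606.46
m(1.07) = 5.71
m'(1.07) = 24.52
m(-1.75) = 39.92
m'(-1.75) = -89.36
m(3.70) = 916.88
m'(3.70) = 981.41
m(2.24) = 124.99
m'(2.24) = 222.87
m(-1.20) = 9.76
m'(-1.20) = -28.19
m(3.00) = 399.42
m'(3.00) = 527.95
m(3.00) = 399.42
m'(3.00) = 527.95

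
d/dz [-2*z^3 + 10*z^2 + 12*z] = -6*z^2 + 20*z + 12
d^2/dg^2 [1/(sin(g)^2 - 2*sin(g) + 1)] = -(4*sin(g) + 6)/(sin(g) - 1)^3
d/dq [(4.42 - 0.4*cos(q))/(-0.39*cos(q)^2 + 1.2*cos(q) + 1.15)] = (0.156*cos(q)^2 - 3.4476*cos(q) + 5.764)*sin(q)/(0.1521*cos(q)^4 - 0.936*cos(q)^3 + 0.543*cos(q)^2 + 2.76*cos(q) + 1.3225)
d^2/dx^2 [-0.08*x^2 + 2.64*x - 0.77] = -0.160000000000000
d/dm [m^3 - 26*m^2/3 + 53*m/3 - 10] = 3*m^2 - 52*m/3 + 53/3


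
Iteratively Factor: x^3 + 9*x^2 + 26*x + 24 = (x + 3)*(x^2 + 6*x + 8) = (x + 2)*(x + 3)*(x + 4)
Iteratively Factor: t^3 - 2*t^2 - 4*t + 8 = (t + 2)*(t^2 - 4*t + 4) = (t - 2)*(t + 2)*(t - 2)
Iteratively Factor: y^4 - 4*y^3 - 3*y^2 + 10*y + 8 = (y + 1)*(y^3 - 5*y^2 + 2*y + 8) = (y - 4)*(y + 1)*(y^2 - y - 2) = (y - 4)*(y + 1)^2*(y - 2)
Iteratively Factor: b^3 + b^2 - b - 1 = (b - 1)*(b^2 + 2*b + 1) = (b - 1)*(b + 1)*(b + 1)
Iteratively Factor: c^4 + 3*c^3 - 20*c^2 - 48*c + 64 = (c + 4)*(c^3 - c^2 - 16*c + 16) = (c - 4)*(c + 4)*(c^2 + 3*c - 4) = (c - 4)*(c - 1)*(c + 4)*(c + 4)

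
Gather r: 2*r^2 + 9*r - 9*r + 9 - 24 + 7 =2*r^2 - 8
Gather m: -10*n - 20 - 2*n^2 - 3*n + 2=-2*n^2 - 13*n - 18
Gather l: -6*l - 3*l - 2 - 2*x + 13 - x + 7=-9*l - 3*x + 18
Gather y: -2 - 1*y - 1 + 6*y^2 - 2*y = 6*y^2 - 3*y - 3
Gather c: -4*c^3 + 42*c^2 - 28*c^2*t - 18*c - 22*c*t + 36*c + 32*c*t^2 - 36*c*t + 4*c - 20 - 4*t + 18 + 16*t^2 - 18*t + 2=-4*c^3 + c^2*(42 - 28*t) + c*(32*t^2 - 58*t + 22) + 16*t^2 - 22*t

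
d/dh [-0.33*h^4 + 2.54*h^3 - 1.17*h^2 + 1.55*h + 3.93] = -1.32*h^3 + 7.62*h^2 - 2.34*h + 1.55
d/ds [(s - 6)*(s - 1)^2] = (s - 1)*(3*s - 13)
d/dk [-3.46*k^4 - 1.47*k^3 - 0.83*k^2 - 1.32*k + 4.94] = -13.84*k^3 - 4.41*k^2 - 1.66*k - 1.32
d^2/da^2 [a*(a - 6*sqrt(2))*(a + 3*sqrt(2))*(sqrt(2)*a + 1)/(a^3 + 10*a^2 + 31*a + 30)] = 2*(30*sqrt(2)*a^6 + 50*a^6 + 357*a^5 + 840*sqrt(2)*a^5 - 180*a^4 + 7410*sqrt(2)*a^4 - 5789*a^3 + 27720*sqrt(2)*a^3 - 7470*a^2 + 40500*sqrt(2)*a^2 + 18900*a - 35100*sqrt(2) + 33480)/(a^9 + 30*a^8 + 393*a^7 + 2950*a^6 + 13983*a^5 + 43410*a^4 + 88291*a^3 + 113490*a^2 + 83700*a + 27000)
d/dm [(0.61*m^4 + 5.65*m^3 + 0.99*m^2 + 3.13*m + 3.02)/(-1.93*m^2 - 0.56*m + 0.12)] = (-2.3546*m^5 - 11.9293*m^4 - 6.0352*m^3 + 7.5205*m^2 + 11.8948*m + 2.0668)/(3.7249*m^4 + 2.1616*m^3 - 0.1496*m^2 - 0.1344*m + 0.0144)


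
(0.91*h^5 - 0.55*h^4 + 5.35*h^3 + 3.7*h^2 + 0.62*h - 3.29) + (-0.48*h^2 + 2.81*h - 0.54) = 0.91*h^5 - 0.55*h^4 + 5.35*h^3 + 3.22*h^2 + 3.43*h - 3.83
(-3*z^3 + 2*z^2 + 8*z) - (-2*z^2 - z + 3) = -3*z^3 + 4*z^2 + 9*z - 3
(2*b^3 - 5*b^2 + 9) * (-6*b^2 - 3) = -12*b^5 + 30*b^4 - 6*b^3 - 39*b^2 - 27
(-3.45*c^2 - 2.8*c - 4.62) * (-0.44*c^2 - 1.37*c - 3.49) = 1.518*c^4 + 5.9585*c^3 + 17.9093*c^2 + 16.1014*c + 16.1238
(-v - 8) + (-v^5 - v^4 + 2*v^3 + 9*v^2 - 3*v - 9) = -v^5 - v^4 + 2*v^3 + 9*v^2 - 4*v - 17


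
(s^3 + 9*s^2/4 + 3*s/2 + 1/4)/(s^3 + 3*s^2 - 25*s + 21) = (4*s^3 + 9*s^2 + 6*s + 1)/(4*(s^3 + 3*s^2 - 25*s + 21))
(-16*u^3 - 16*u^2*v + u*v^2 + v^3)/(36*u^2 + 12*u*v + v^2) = (-16*u^3 - 16*u^2*v + u*v^2 + v^3)/(36*u^2 + 12*u*v + v^2)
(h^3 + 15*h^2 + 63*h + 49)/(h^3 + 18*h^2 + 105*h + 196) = (h + 1)/(h + 4)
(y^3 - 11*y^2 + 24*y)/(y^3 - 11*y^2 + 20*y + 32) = y*(y - 3)/(y^2 - 3*y - 4)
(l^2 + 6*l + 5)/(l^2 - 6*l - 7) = (l + 5)/(l - 7)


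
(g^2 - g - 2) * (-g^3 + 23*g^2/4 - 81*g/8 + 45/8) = -g^5 + 27*g^4/4 - 111*g^3/8 + 17*g^2/4 + 117*g/8 - 45/4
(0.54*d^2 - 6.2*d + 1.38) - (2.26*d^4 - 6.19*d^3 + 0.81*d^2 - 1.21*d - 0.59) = -2.26*d^4 + 6.19*d^3 - 0.27*d^2 - 4.99*d + 1.97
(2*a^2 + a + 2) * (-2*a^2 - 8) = -4*a^4 - 2*a^3 - 20*a^2 - 8*a - 16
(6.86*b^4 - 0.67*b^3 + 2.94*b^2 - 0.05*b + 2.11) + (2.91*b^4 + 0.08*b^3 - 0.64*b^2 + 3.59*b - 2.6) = 9.77*b^4 - 0.59*b^3 + 2.3*b^2 + 3.54*b - 0.49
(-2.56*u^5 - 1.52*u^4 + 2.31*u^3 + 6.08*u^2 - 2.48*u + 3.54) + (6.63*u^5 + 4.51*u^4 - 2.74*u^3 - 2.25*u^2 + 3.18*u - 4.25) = 4.07*u^5 + 2.99*u^4 - 0.43*u^3 + 3.83*u^2 + 0.7*u - 0.71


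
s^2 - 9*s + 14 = (s - 7)*(s - 2)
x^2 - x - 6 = (x - 3)*(x + 2)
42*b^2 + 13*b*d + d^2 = (6*b + d)*(7*b + d)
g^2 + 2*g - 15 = (g - 3)*(g + 5)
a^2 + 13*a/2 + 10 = (a + 5/2)*(a + 4)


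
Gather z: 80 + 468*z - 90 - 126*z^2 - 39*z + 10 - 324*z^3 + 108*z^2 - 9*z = -324*z^3 - 18*z^2 + 420*z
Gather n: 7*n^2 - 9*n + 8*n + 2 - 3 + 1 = 7*n^2 - n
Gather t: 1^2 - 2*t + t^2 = t^2 - 2*t + 1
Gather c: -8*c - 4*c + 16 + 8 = 24 - 12*c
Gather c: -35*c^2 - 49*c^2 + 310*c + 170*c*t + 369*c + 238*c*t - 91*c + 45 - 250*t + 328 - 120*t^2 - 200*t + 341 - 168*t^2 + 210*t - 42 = -84*c^2 + c*(408*t + 588) - 288*t^2 - 240*t + 672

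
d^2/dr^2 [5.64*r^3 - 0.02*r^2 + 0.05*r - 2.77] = 33.84*r - 0.04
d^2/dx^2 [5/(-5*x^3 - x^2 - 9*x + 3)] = 10*((15*x + 1)*(5*x^3 + x^2 + 9*x - 3) - (15*x^2 + 2*x + 9)^2)/(5*x^3 + x^2 + 9*x - 3)^3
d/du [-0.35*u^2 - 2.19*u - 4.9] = -0.7*u - 2.19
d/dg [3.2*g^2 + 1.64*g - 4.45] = 6.4*g + 1.64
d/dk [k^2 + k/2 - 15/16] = 2*k + 1/2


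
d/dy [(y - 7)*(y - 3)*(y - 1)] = 3*y^2 - 22*y + 31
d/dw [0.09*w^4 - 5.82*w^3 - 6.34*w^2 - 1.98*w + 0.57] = 0.36*w^3 - 17.46*w^2 - 12.68*w - 1.98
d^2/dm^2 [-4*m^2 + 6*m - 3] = -8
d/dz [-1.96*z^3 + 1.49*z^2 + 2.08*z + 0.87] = -5.88*z^2 + 2.98*z + 2.08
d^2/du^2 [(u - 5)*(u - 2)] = 2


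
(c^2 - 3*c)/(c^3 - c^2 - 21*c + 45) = c/(c^2 + 2*c - 15)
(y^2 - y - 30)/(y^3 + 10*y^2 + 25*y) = (y - 6)/(y*(y + 5))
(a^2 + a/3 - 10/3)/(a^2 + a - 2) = (a - 5/3)/(a - 1)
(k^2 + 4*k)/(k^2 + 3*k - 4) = k/(k - 1)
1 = 1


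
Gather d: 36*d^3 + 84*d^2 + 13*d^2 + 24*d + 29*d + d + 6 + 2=36*d^3 + 97*d^2 + 54*d + 8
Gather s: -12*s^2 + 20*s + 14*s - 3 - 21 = -12*s^2 + 34*s - 24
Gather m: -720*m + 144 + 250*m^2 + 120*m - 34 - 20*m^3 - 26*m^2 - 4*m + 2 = -20*m^3 + 224*m^2 - 604*m + 112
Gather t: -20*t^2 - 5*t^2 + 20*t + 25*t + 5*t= -25*t^2 + 50*t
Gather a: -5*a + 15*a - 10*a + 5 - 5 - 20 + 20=0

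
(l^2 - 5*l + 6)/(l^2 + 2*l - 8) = (l - 3)/(l + 4)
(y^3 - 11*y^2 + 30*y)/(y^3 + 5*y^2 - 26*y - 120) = y*(y - 6)/(y^2 + 10*y + 24)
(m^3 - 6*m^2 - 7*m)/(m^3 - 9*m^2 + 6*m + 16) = m*(m - 7)/(m^2 - 10*m + 16)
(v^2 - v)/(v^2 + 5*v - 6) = v/(v + 6)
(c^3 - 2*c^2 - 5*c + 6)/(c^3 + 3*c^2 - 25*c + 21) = (c + 2)/(c + 7)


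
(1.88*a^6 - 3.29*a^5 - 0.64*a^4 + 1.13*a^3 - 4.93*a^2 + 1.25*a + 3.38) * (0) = 0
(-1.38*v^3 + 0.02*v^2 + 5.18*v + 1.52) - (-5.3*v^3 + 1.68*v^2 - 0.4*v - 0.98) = 3.92*v^3 - 1.66*v^2 + 5.58*v + 2.5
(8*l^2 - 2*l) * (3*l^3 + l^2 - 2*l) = 24*l^5 + 2*l^4 - 18*l^3 + 4*l^2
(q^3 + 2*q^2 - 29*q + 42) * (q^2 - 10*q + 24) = q^5 - 8*q^4 - 25*q^3 + 380*q^2 - 1116*q + 1008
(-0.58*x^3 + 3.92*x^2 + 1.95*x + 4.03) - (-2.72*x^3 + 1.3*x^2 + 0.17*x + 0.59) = 2.14*x^3 + 2.62*x^2 + 1.78*x + 3.44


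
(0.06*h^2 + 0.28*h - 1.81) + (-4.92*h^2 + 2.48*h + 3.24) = -4.86*h^2 + 2.76*h + 1.43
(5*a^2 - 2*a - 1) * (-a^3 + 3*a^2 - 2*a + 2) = -5*a^5 + 17*a^4 - 15*a^3 + 11*a^2 - 2*a - 2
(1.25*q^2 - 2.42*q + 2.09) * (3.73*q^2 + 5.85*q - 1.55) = 4.6625*q^4 - 1.7141*q^3 - 8.2988*q^2 + 15.9775*q - 3.2395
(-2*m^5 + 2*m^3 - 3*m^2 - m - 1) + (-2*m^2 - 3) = -2*m^5 + 2*m^3 - 5*m^2 - m - 4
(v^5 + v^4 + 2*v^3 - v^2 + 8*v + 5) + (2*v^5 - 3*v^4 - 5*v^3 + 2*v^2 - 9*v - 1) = 3*v^5 - 2*v^4 - 3*v^3 + v^2 - v + 4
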